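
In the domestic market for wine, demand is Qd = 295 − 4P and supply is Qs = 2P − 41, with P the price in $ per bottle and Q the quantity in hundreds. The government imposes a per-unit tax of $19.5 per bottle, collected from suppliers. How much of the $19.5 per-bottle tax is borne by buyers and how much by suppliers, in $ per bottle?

Before the tax: set 295 − 4P = 2P − 41 → P* = $56, Q* = 71.
With the tax collected from suppliers, supply shifts: Qs = 2(P − 19.5) − 41.
Solving gives Q = 45 with buyers paying $62.5 and suppliers receiving $43 (the $19.5 wedge).
Burden on buyers: $6.5; on suppliers: $13. (They sum to $19.5.)
The less price-elastic side of the market bears the larger share of a per-unit tax.

Buyers bear $6.5 per bottle; suppliers bear $13 per bottle.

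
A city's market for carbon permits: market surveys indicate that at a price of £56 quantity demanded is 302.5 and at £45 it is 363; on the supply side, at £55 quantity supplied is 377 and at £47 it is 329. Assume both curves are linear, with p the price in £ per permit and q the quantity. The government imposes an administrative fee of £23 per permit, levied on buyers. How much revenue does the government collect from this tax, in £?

Tax revenue = £6325.

Demand slope: (363 − 302.5)/(45 − 56) = -5.5, so qd = 610.5 − 5.5p.
Supply slope: (329 − 377)/(47 − 55) = 6, so qs = 6p + 47.
Without the tax, 610.5 − 5.5p = 6p + 47 gives 11.5p = 563.5, so p* = £49 and q* = 341.
With the tax collected from buyers, demand (in seller-price terms) shifts: qd = 610.5 − 5.5(p + 23).
Solving gives q = 275 with buyers paying £61 and sellers receiving £38 (the £23 wedge).
Revenue = t · Q = 23 · 275 = £6325.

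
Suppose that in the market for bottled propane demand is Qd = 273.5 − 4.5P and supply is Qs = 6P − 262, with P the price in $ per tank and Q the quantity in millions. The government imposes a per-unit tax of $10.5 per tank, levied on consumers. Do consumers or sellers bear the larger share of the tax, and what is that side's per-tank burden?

Consumers bear the larger share: $6 per tank.

Before the tax: set 273.5 − 4.5P = 6P − 262 → P* = $51, Q* = 44.
With the tax collected from consumers, demand (in seller-price terms) shifts: Qd = 273.5 − 4.5(P + 10.5).
Solving gives Q = 17 with consumers paying $57 and sellers receiving $46.5 (the $10.5 wedge).
Per-tank burden: consumers $6, sellers $4.5.
Consumers take the larger share because demand is less price-elastic here (demand slope 4.5 vs supply slope 6).
The less price-elastic side of the market bears the larger share of a per-unit tax.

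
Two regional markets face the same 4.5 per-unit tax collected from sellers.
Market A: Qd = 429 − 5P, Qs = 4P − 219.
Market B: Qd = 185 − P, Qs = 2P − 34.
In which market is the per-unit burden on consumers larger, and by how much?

Market A: pre-tax P* = 72, Q* = 69; post-tax Q = 59; per-unit burden on consumers = 2.
Market B: pre-tax P* = 73, Q* = 112; post-tax Q = 109; per-unit burden on consumers = 3.
Difference: 2 vs 3 → market B is larger by 1.

Market B, by 1.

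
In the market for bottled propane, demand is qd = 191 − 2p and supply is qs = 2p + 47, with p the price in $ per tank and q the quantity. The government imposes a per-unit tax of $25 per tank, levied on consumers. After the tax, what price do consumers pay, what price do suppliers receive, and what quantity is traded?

Before the tax: set 191 − 2p = 2p + 47 → p* = $36, q* = 119.
With the tax collected from consumers, demand (in seller-price terms) shifts: qd = 191 − 2(p + 25).
Solving gives q = 94 with consumers paying $48.5 and suppliers receiving $23.5 (the $25 wedge).
The less price-elastic side of the market bears the larger share of a per-unit tax.

Consumers pay $48.5; suppliers receive $23.5; quantity = 94.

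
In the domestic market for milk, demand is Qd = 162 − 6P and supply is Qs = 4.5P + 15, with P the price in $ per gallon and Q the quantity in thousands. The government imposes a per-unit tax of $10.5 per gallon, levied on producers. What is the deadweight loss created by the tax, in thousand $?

Deadweight loss = $141.75 thousand.

Before the tax: set 162 − 6P = 4.5P + 15 → P* = $14, Q* = 78.
With the tax collected from producers, supply shifts: Qs = 4.5(P − 10.5) + 15.
Solving gives Q = 51 with buyers paying $18.5 and producers receiving $8 (the $10.5 wedge).
Quantity falls by |ΔQ| = |78 − 51| = 27.
DWL = ½ · t · |ΔQ| = ½ · 10.5 · 27 = $141.75.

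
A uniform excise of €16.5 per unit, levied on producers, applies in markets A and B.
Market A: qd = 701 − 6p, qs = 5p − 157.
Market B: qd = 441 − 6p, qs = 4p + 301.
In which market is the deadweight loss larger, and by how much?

Market A, by €44.55.

Market A: pre-tax p* = €78, q* = 233; post-tax q = 188; deadweight loss = €371.25.
Market B: pre-tax p* = €14, q* = 357; post-tax q = 317.4; deadweight loss = €326.7.
Difference: €371.25 vs €326.7 → market A is larger by €44.55.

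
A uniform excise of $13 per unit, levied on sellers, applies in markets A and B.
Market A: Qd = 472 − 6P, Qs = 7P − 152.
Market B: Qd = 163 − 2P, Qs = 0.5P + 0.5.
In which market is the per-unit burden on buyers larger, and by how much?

Market A, by $4.4.

Market A: pre-tax P* = $48, Q* = 184; post-tax Q = 142; per-unit burden on buyers = $7.
Market B: pre-tax P* = $65, Q* = 33; post-tax Q = 27.8; per-unit burden on buyers = $2.6.
Difference: $7 vs $2.6 → market A is larger by $4.4.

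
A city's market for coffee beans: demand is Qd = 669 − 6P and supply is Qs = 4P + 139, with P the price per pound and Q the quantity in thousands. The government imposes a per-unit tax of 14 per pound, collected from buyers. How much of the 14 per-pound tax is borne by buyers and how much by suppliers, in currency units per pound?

Without the tax, 669 − 6P = 4P + 139 gives 10P = 530, so P* = 53 and Q* = 351.
With the tax collected from buyers, demand (in seller-price terms) shifts: Qd = 669 − 6(P + 14).
New equilibrium: buyers pay 58.6, suppliers receive 44.6, Q = 317.4. (Wedge: Pb − Ps = 14.)
Burden on buyers: 5.6; on suppliers: 8.4. (They sum to 14.)
The less price-elastic side of the market bears the larger share of a per-unit tax.

Buyers bear 5.6 per pound; suppliers bear 8.4 per pound.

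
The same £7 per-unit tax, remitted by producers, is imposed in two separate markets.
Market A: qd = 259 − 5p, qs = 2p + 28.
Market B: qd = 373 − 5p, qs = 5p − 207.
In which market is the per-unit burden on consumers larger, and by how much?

Market A: pre-tax p* = £33, q* = 94; post-tax q = 84; per-unit burden on consumers = £2.
Market B: pre-tax p* = £58, q* = 83; post-tax q = 65.5; per-unit burden on consumers = £3.5.
Difference: £2 vs £3.5 → market B is larger by £1.5.

Market B, by £1.5.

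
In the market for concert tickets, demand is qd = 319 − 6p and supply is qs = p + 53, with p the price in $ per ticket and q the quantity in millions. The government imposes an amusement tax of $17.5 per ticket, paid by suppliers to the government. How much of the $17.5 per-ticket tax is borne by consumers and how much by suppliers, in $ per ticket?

Before the tax: set 319 − 6p = p + 53 → p* = $38, q* = 91.
With the tax collected from suppliers, supply shifts: qs = (p − 17.5) + 53.
Solving gives q = 76 with consumers paying $40.5 and suppliers receiving $23 (the $17.5 wedge).
Burden on consumers: $2.5; on suppliers: $15. (They sum to $17.5.)
The less price-elastic side of the market bears the larger share of a per-unit tax.

Consumers bear $2.5 per ticket; suppliers bear $15 per ticket.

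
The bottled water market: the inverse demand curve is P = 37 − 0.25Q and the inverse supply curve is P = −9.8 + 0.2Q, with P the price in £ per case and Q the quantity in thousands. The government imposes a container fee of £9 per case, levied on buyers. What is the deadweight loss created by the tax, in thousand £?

Deadweight loss = £90 thousand.

Inverting to Q(P) form: Qd = 148 − 4P; Qs = 5P + 49.
Without the tax, 148 − 4P = 5P + 49 gives 9P = 99, so P* = £11 and Q* = 104.
With the tax collected from buyers, demand (in seller-price terms) shifts: Qd = 148 − 4(P + 9).
New equilibrium: buyers pay £16, suppliers receive £7, Q = 84. (Wedge: Pb − Ps = 9.)
Quantity falls by |ΔQ| = |104 − 84| = 20.
DWL = ½ · t · |ΔQ| = ½ · 9 · 20 = £90.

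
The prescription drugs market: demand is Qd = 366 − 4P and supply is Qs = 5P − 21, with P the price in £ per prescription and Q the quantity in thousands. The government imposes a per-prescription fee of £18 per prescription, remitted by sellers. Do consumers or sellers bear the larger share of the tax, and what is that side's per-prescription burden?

Before the tax: set 366 − 4P = 5P − 21 → P* = £43, Q* = 194.
With the tax collected from sellers, supply shifts: Qs = 5(P − 18) − 21.
New equilibrium: consumers pay £53, sellers receive £35, Q = 154. (Wedge: Pb − Ps = 18.)
Per-prescription burden: consumers £10, sellers £8.
Consumers take the larger share because demand is less price-elastic here (demand slope 4 vs supply slope 5).

Consumers bear the larger share: £10 per prescription.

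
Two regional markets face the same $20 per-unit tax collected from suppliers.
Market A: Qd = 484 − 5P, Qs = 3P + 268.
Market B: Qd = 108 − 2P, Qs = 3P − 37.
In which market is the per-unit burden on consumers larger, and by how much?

Market B, by $4.5.

Market A: pre-tax P* = $27, Q* = 349; post-tax Q = 311.5; per-unit burden on consumers = $7.5.
Market B: pre-tax P* = $29, Q* = 50; post-tax Q = 26; per-unit burden on consumers = $12.
Difference: $7.5 vs $12 → market B is larger by $4.5.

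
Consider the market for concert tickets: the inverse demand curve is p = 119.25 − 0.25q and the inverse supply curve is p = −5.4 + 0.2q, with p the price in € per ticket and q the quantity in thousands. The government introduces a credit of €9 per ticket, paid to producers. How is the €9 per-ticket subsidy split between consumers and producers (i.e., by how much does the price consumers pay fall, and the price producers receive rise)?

Rewrite in direct form: qd = 477 − 4p and qs = 5p + 27.
Before the subsidy: set 477 − 4p = 5p + 27 → p* = €50, q* = 277.
With a per-unit subsidy paid to producers, each receives p + 9 per unit sold, so supply becomes qs = 5(p + 9) + 27.
Solving gives q = 297 with consumers paying €45 and producers receiving €54 (the €9 wedge).
Gain to consumers: €5; to producers: €4. (They sum to €9.)

Consumers gain €5 per ticket; producers gain €4 per ticket.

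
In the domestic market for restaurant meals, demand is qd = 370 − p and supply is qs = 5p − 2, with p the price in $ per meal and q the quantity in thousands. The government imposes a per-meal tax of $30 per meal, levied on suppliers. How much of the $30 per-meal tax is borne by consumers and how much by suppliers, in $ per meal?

Consumers bear $25 per meal; suppliers bear $5 per meal.

Before the tax: set 370 − p = 5p − 2 → p* = $62, q* = 308.
With the tax collected from suppliers, supply shifts: qs = 5(p − 30) − 2.
Solving gives q = 283 with consumers paying $87 and suppliers receiving $57 (the $30 wedge).
Burden on consumers: $25; on suppliers: $5. (They sum to $30.)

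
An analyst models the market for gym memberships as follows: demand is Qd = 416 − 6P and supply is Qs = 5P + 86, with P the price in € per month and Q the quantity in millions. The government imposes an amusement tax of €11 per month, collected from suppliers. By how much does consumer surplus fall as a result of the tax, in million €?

Without the tax, 416 − 6P = 5P + 86 gives 11P = 330, so P* = €30 and Q* = 236.
With the tax collected from suppliers, supply shifts: Qs = 5(P − 11) + 86.
Solving gives Q = 206 with buyers paying €35 and suppliers receiving €24 (the €11 wedge).
ΔCS is the trapezoid between Q = 206 and Q = 236 of height €5: ½ · (236 + 206) · 5 = €1105.

Consumer surplus falls by €1105 million.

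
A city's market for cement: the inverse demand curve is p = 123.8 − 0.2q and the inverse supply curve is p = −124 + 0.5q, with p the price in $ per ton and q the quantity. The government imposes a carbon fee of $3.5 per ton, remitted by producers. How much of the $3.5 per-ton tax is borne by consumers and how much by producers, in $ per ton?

Rewrite in direct form: qd = 619 − 5p and qs = 2p + 248.
Before the tax: set 619 − 5p = 2p + 248 → p* = $53, q* = 354.
With the tax collected from producers, supply shifts: qs = 2(p − 3.5) + 248.
Solving gives q = 349 with consumers paying $54 and producers receiving $50.5 (the $3.5 wedge).
Burden on consumers: $1; on producers: $2.5. (They sum to $3.5.)

Consumers bear $1 per ton; producers bear $2.5 per ton.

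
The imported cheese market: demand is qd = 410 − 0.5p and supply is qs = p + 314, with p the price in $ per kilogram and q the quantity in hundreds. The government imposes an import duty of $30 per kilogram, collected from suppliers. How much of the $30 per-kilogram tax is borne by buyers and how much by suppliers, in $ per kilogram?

Buyers bear $20 per kilogram; suppliers bear $10 per kilogram.

Before the tax: set 410 − 0.5p = p + 314 → p* = $64, q* = 378.
With the tax collected from suppliers, supply shifts: qs = (p − 30) + 314.
New equilibrium: buyers pay $84, suppliers receive $54, q = 368. (Wedge: pb − ps = 30.)
Burden on buyers: $20; on suppliers: $10. (They sum to $30.)
The less price-elastic side of the market bears the larger share of a per-unit tax.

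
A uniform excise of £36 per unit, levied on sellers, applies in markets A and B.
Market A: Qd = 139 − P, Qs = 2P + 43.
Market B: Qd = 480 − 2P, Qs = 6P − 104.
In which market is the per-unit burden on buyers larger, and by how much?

Market B, by £3.

Market A: pre-tax P* = £32, Q* = 107; post-tax Q = 83; per-unit burden on buyers = £24.
Market B: pre-tax P* = £73, Q* = 334; post-tax Q = 280; per-unit burden on buyers = £27.
Difference: £24 vs £27 → market B is larger by £3.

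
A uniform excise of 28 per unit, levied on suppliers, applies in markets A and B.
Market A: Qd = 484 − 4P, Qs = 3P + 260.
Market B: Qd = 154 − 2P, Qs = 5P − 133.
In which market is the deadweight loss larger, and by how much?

Market A: pre-tax P* = 32, Q* = 356; post-tax Q = 308; deadweight loss = 672.
Market B: pre-tax P* = 41, Q* = 72; post-tax Q = 32; deadweight loss = 560.
Difference: 672 vs 560 → market A is larger by 112.

Market A, by 112.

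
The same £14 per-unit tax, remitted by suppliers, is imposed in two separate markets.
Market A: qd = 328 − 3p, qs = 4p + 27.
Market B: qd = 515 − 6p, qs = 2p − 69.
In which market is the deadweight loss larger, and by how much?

Market A, by £21.

Market A: pre-tax p* = £43, q* = 199; post-tax q = 175; deadweight loss = £168.
Market B: pre-tax p* = £73, q* = 77; post-tax q = 56; deadweight loss = £147.
Difference: £168 vs £147 → market A is larger by £21.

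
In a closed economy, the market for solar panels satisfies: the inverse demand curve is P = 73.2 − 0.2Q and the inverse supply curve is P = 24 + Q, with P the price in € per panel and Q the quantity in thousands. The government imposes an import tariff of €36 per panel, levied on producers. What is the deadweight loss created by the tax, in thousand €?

Inverting to Q(P) form: Qd = 366 − 5P; Qs = P − 24.
Before the tax: set 366 − 5P = P − 24 → P* = €65, Q* = 41.
With the tax collected from producers, supply shifts: Qs = (P − 36) − 24.
New equilibrium: buyers pay €71, producers receive €35, Q = 11. (Wedge: Pb − Ps = 36.)
Quantity falls by |ΔQ| = |41 − 11| = 30.
DWL = ½ · t · |ΔQ| = ½ · 36 · 30 = €540.

Deadweight loss = €540 thousand.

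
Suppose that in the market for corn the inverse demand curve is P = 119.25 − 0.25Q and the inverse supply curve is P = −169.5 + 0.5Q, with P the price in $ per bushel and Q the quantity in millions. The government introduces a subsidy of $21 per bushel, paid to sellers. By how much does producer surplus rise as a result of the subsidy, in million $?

Producer surplus rises by $5586 million.

Rewrite in direct form: Qd = 477 − 4P and Qs = 2P + 339.
Without the subsidy, 477 − 4P = 2P + 339 gives 6P = 138, so P* = $23 and Q* = 385.
With a per-unit subsidy paid to sellers, each receives P + 21 per unit sold, so supply becomes Qs = 2(P + 21) + 339.
Solving gives Q = 413 with consumers paying $16 and sellers receiving $37 (the $21 wedge).
ΔPS is the trapezoid between Q = 413 and Q = 385 of height $14: ½ · (385 + 413) · 14 = $5586.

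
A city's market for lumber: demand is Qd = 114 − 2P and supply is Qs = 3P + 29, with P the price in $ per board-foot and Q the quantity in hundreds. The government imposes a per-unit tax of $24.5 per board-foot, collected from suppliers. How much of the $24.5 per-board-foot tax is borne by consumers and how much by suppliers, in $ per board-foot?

Before the tax: set 114 − 2P = 3P + 29 → P* = $17, Q* = 80.
With the tax collected from suppliers, supply shifts: Qs = 3(P − 24.5) + 29.
New equilibrium: consumers pay $31.7, suppliers receive $7.2, Q = 50.6. (Wedge: Pb − Ps = 24.5.)
Burden on consumers: $14.7; on suppliers: $9.8. (They sum to $24.5.)
The less price-elastic side of the market bears the larger share of a per-unit tax.

Consumers bear $14.7 per board-foot; suppliers bear $9.8 per board-foot.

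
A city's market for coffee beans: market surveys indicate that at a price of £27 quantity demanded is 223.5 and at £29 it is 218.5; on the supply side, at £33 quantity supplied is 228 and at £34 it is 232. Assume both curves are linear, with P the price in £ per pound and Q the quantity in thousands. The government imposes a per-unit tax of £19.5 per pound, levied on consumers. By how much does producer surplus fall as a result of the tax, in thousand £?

Producer surplus falls by £1507.5 thousand.

Demand slope: (218.5 − 223.5)/(29 − 27) = -2.5, so Qd = 291 − 2.5P.
Supply slope: (232 − 228)/(34 − 33) = 4, so Qs = 4P + 96.
Before the tax: set 291 − 2.5P = 4P + 96 → P* = £30, Q* = 216.
With the tax collected from consumers, demand (in seller-price terms) shifts: Qd = 291 − 2.5(P + 19.5).
New equilibrium: consumers pay £42, suppliers receive £22.5, Q = 186. (Wedge: Pb − Ps = 19.5.)
ΔPS is the trapezoid between Q = 186 and Q = 216 of height £7.5: ½ · (216 + 186) · 7.5 = £1507.5.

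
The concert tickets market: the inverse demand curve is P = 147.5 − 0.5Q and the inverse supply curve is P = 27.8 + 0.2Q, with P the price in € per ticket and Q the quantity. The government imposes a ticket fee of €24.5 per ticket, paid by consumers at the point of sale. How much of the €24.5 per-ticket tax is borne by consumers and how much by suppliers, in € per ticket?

Rewrite in direct form: Qd = 295 − 2P and Qs = 5P − 139.
Without the tax, 295 − 2P = 5P − 139 gives 7P = 434, so P* = €62 and Q* = 171.
With the tax collected from consumers, demand (in seller-price terms) shifts: Qd = 295 − 2(P + 24.5).
New equilibrium: consumers pay €79.5, suppliers receive €55, Q = 136. (Wedge: Pb − Ps = 24.5.)
Burden on consumers: €17.5; on suppliers: €7. (They sum to €24.5.)

Consumers bear €17.5 per ticket; suppliers bear €7 per ticket.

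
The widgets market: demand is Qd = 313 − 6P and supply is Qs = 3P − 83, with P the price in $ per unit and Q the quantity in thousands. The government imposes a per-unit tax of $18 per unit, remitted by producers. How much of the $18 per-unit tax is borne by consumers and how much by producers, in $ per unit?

Consumers bear $6 per unit; producers bear $12 per unit.

Without the tax, 313 − 6P = 3P − 83 gives 9P = 396, so P* = $44 and Q* = 49.
With the tax collected from producers, supply shifts: Qs = 3(P − 18) − 83.
Solving gives Q = 13 with consumers paying $50 and producers receiving $32 (the $18 wedge).
Burden on consumers: $6; on producers: $12. (They sum to $18.)
The less price-elastic side of the market bears the larger share of a per-unit tax.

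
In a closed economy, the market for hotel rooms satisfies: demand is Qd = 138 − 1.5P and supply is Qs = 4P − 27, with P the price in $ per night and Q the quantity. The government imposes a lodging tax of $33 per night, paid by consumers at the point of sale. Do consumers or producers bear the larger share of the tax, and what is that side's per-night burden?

Consumers bear the larger share: $24 per night.

Without the tax, 138 − 1.5P = 4P − 27 gives 5.5P = 165, so P* = $30 and Q* = 93.
With the tax collected from consumers, demand (in seller-price terms) shifts: Qd = 138 − 1.5(P + 33).
New equilibrium: consumers pay $54, producers receive $21, Q = 57. (Wedge: Pb − Ps = 33.)
Per-night burden: consumers $24, producers $9.
Consumers take the larger share because demand is less price-elastic here (demand slope 1.5 vs supply slope 4).
The less price-elastic side of the market bears the larger share of a per-unit tax.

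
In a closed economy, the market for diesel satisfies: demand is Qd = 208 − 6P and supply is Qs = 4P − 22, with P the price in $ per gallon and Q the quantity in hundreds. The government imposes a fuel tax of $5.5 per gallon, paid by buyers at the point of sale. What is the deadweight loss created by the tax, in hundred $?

Before the tax: set 208 − 6P = 4P − 22 → P* = $23, Q* = 70.
With the tax collected from buyers, demand (in seller-price terms) shifts: Qd = 208 − 6(P + 5.5).
New equilibrium: buyers pay $25.2, suppliers receive $19.7, Q = 56.8. (Wedge: Pb − Ps = 5.5.)
Quantity falls by |ΔQ| = |70 − 56.8| = 13.2.
DWL = ½ · t · |ΔQ| = ½ · 5.5 · 13.2 = $36.3.

Deadweight loss = $36.3 hundred.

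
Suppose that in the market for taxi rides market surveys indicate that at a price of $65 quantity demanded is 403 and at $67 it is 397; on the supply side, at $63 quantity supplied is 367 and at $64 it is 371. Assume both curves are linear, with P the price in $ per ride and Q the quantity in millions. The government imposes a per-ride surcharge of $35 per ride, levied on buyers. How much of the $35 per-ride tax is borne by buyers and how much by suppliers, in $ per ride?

Buyers bear $20 per ride; suppliers bear $15 per ride.

Demand slope: (397 − 403)/(67 − 65) = -3, so Qd = 598 − 3P.
Supply slope: (371 − 367)/(64 − 63) = 4, so Qs = 4P + 115.
Without the tax, 598 − 3P = 4P + 115 gives 7P = 483, so P* = $69 and Q* = 391.
With the tax collected from buyers, demand (in seller-price terms) shifts: Qd = 598 − 3(P + 35).
Solving gives Q = 331 with buyers paying $89 and suppliers receiving $54 (the $35 wedge).
Burden on buyers: $20; on suppliers: $15. (They sum to $35.)
The less price-elastic side of the market bears the larger share of a per-unit tax.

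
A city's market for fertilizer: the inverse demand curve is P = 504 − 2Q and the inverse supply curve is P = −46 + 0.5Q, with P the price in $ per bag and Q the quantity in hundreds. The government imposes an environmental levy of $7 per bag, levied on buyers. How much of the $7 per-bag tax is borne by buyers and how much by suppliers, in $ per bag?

Buyers bear $5.6 per bag; suppliers bear $1.4 per bag.

Inverting to Q(P) form: Qd = 252 − 0.5P; Qs = 2P + 92.
Without the tax, 252 − 0.5P = 2P + 92 gives 2.5P = 160, so P* = $64 and Q* = 220.
With the tax collected from buyers, demand (in seller-price terms) shifts: Qd = 252 − 0.5(P + 7).
Solving gives Q = 217.2 with buyers paying $69.6 and suppliers receiving $62.6 (the $7 wedge).
Burden on buyers: $5.6; on suppliers: $1.4. (They sum to $7.)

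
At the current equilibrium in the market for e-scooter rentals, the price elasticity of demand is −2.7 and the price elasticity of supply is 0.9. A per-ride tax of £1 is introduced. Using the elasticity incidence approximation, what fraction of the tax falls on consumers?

Incidence ratio: consumers' share ≈ εs / (εs + |εd|) = 0.9 / (0.9 + 2.7) = 0.25.
Supply is the less elastic side, so consumers bear the smaller share.

Consumers' share ≈ 0.25.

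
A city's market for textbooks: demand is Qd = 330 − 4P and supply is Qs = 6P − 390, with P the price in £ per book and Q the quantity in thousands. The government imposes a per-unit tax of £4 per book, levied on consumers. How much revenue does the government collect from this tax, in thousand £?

Tax revenue = £129.6 thousand.

Before the tax: set 330 − 4P = 6P − 390 → P* = £72, Q* = 42.
With the tax collected from consumers, demand (in seller-price terms) shifts: Qd = 330 − 4(P + 4).
Solving gives Q = 32.4 with consumers paying £74.4 and sellers receiving £70.4 (the £4 wedge).
Revenue = t · Q = 4 · 32.4 = £129.6.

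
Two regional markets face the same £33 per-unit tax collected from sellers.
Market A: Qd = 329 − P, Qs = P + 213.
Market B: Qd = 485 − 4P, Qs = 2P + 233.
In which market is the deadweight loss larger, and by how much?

Market B, by £453.75.

Market A: pre-tax P* = £58, Q* = 271; post-tax Q = 254.5; deadweight loss = £272.25.
Market B: pre-tax P* = £42, Q* = 317; post-tax Q = 273; deadweight loss = £726.
Difference: £272.25 vs £726 → market B is larger by £453.75.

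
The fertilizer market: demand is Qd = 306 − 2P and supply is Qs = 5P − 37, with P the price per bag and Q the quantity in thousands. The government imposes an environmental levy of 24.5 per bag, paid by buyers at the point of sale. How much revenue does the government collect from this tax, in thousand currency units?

Tax revenue = 4238.5 thousand.

Without the tax, 306 − 2P = 5P − 37 gives 7P = 343, so P* = 49 and Q* = 208.
With the tax collected from buyers, demand (in seller-price terms) shifts: Qd = 306 − 2(P + 24.5).
Solving gives Q = 173 with buyers paying 66.5 and producers receiving 42 (the 24.5 wedge).
Revenue = t · Q = 24.5 · 173 = 4238.5.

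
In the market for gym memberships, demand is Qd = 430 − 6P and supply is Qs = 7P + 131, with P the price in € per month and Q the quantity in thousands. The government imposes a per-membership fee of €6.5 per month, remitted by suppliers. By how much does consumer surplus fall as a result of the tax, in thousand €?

Without the tax, 430 − 6P = 7P + 131 gives 13P = 299, so P* = €23 and Q* = 292.
With the tax collected from suppliers, supply shifts: Qs = 7(P − 6.5) + 131.
Solving gives Q = 271 with consumers paying €26.5 and suppliers receiving €20 (the €6.5 wedge).
ΔCS is the trapezoid between Q = 271 and Q = 292 of height €3.5: ½ · (292 + 271) · 3.5 = €985.25.

Consumer surplus falls by €985.25 thousand.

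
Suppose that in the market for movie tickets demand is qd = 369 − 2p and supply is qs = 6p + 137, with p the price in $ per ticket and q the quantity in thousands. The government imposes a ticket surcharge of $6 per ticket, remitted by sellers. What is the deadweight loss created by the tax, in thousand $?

Without the tax, 369 − 2p = 6p + 137 gives 8p = 232, so p* = $29 and q* = 311.
With the tax collected from sellers, supply shifts: qs = 6(p − 6) + 137.
Solving gives q = 302 with consumers paying $33.5 and sellers receiving $27.5 (the $6 wedge).
Quantity falls by |ΔQ| = |311 − 302| = 9.
DWL = ½ · t · |ΔQ| = ½ · 6 · 9 = $27.

Deadweight loss = $27 thousand.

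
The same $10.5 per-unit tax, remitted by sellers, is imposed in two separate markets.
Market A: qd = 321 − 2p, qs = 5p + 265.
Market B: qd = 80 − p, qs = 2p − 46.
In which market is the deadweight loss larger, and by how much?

Market A, by $42.

Market A: pre-tax p* = $8, q* = 305; post-tax q = 290; deadweight loss = $78.75.
Market B: pre-tax p* = $42, q* = 38; post-tax q = 31; deadweight loss = $36.75.
Difference: $78.75 vs $36.75 → market A is larger by $42.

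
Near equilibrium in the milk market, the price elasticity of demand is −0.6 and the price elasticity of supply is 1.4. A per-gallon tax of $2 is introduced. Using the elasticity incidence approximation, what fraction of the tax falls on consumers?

Incidence ratio: consumers' share ≈ εs / (εs + |εd|) = 1.4 / (1.4 + 0.6) = 0.7.
Supply is the more elastic side, so consumers bear the larger share.

Consumers' share ≈ 0.7.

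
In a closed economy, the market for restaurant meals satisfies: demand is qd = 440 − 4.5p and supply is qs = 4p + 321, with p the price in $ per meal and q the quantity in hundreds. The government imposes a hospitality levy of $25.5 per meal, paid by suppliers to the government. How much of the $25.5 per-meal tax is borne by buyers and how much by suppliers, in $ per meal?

Buyers bear $12 per meal; suppliers bear $13.5 per meal.

Without the tax, 440 − 4.5p = 4p + 321 gives 8.5p = 119, so p* = $14 and q* = 377.
With the tax collected from suppliers, supply shifts: qs = 4(p − 25.5) + 321.
New equilibrium: buyers pay $26, suppliers receive $0.5, q = 323. (Wedge: pb − ps = 25.5.)
Burden on buyers: $12; on suppliers: $13.5. (They sum to $25.5.)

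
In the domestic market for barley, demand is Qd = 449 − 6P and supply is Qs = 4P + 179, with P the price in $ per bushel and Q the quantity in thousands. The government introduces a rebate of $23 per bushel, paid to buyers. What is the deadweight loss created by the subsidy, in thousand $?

Deadweight loss = $634.8 thousand.

Before the subsidy: set 449 − 6P = 4P + 179 → P* = $27, Q* = 287.
With a per-unit subsidy paid to buyers, each effectively pays P − 23, so demand becomes Qd = 449 − 6(P − 23).
Solving gives Q = 342.2 with buyers paying $17.8 and suppliers receiving $40.8 (the $23 wedge).
Quantity rises by |ΔQ| = |287 − 342.2| = 55.2.
DWL = ½ · t · |ΔQ| = ½ · 23 · 55.2 = $634.8.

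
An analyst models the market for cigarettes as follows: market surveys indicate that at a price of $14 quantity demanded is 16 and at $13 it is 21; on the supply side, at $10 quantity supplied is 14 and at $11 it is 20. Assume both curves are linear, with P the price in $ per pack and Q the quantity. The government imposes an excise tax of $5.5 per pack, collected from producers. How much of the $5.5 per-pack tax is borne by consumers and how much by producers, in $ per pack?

Consumers bear $3 per pack; producers bear $2.5 per pack.

Demand slope: (21 − 16)/(13 − 14) = -5, so Qd = 86 − 5P.
Supply slope: (20 − 14)/(11 − 10) = 6, so Qs = 6P − 46.
Without the tax, 86 − 5P = 6P − 46 gives 11P = 132, so P* = $12 and Q* = 26.
With the tax collected from producers, supply shifts: Qs = 6(P − 5.5) − 46.
New equilibrium: consumers pay $15, producers receive $9.5, Q = 11. (Wedge: Pb − Ps = 5.5.)
Burden on consumers: $3; on producers: $2.5. (They sum to $5.5.)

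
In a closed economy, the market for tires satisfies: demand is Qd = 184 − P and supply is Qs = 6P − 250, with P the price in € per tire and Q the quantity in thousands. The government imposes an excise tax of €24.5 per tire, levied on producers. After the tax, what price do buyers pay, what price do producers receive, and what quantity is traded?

Buyers pay €83; producers receive €58.5; quantity = 101.

Without the tax, 184 − P = 6P − 250 gives 7P = 434, so P* = €62 and Q* = 122.
With the tax collected from producers, supply shifts: Qs = 6(P − 24.5) − 250.
New equilibrium: buyers pay €83, producers receive €58.5, Q = 101. (Wedge: Pb − Ps = 24.5.)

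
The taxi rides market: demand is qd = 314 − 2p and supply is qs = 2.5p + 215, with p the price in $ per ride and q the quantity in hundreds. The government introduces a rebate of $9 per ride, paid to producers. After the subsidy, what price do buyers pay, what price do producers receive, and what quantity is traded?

Buyers pay $17; producers receive $26; quantity = 280.

Without the subsidy, 314 − 2p = 2.5p + 215 gives 4.5p = 99, so p* = $22 and q* = 270.
With a per-unit subsidy paid to producers, each receives p + 9 per unit sold, so supply becomes qs = 2.5(p + 9) + 215.
Solving gives q = 280 with buyers paying $17 and producers receiving $26 (the $9 wedge).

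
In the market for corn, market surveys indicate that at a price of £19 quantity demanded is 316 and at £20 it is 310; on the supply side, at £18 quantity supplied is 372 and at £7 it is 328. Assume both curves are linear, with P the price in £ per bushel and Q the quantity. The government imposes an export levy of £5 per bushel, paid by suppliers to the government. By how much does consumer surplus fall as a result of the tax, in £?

Consumer surplus falls by £692.

Demand slope: (310 − 316)/(20 − 19) = -6, so Qd = 430 − 6P.
Supply slope: (328 − 372)/(7 − 18) = 4, so Qs = 4P + 300.
Without the tax, 430 − 6P = 4P + 300 gives 10P = 130, so P* = £13 and Q* = 352.
With the tax collected from suppliers, supply shifts: Qs = 4(P − 5) + 300.
New equilibrium: consumers pay £15, suppliers receive £10, Q = 340. (Wedge: Pb − Ps = 5.)
ΔCS is the trapezoid between Q = 340 and Q = 352 of height £2: ½ · (352 + 340) · 2 = £692.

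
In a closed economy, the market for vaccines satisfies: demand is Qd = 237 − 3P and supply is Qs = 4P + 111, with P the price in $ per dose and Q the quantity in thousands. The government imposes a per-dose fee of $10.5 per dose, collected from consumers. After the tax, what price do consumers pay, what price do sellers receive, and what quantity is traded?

Consumers pay $24; sellers receive $13.5; quantity = 165.

Without the tax, 237 − 3P = 4P + 111 gives 7P = 126, so P* = $18 and Q* = 183.
With the tax collected from consumers, demand (in seller-price terms) shifts: Qd = 237 − 3(P + 10.5).
Solving gives Q = 165 with consumers paying $24 and sellers receiving $13.5 (the $10.5 wedge).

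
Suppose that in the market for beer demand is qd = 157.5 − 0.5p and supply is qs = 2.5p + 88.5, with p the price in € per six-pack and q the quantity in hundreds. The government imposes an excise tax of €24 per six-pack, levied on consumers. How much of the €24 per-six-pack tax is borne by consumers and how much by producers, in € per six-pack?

Consumers bear €20 per six-pack; producers bear €4 per six-pack.

Without the tax, 157.5 − 0.5p = 2.5p + 88.5 gives 3p = 69, so p* = €23 and q* = 146.
With the tax collected from consumers, demand (in seller-price terms) shifts: qd = 157.5 − 0.5(p + 24).
New equilibrium: consumers pay €43, producers receive €19, q = 136. (Wedge: pb − ps = 24.)
Burden on consumers: €20; on producers: €4. (They sum to €24.)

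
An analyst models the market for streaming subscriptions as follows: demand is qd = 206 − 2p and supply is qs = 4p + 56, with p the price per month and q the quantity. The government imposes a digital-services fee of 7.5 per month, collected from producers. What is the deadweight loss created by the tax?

Without the tax, 206 − 2p = 4p + 56 gives 6p = 150, so p* = 25 and q* = 156.
With the tax collected from producers, supply shifts: qs = 4(p − 7.5) + 56.
Solving gives q = 146 with consumers paying 30 and producers receiving 22.5 (the 7.5 wedge).
Quantity falls by |ΔQ| = |156 − 146| = 10.
DWL = ½ · t · |ΔQ| = ½ · 7.5 · 10 = 37.5.

Deadweight loss = 37.5.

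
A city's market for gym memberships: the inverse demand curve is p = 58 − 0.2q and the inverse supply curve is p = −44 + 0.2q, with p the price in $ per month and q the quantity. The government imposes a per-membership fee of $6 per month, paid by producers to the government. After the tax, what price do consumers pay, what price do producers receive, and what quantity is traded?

Consumers pay $10; producers receive $4; quantity = 240.

Rewrite in direct form: qd = 290 − 5p and qs = 5p + 220.
Without the tax, 290 − 5p = 5p + 220 gives 10p = 70, so p* = $7 and q* = 255.
With the tax collected from producers, supply shifts: qs = 5(p − 6) + 220.
Solving gives q = 240 with consumers paying $10 and producers receiving $4 (the $6 wedge).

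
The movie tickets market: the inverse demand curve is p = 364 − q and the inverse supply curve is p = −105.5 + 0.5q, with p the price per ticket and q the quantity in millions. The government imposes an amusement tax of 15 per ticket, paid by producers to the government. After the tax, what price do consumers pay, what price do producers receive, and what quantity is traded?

Inverting to q(p) form: qd = 364 − p; qs = 2p + 211.
Without the tax, 364 − p = 2p + 211 gives 3p = 153, so p* = 51 and q* = 313.
With the tax collected from producers, supply shifts: qs = 2(p − 15) + 211.
Solving gives q = 303 with consumers paying 61 and producers receiving 46 (the 15 wedge).
The less price-elastic side of the market bears the larger share of a per-unit tax.

Consumers pay 61; producers receive 46; quantity = 303.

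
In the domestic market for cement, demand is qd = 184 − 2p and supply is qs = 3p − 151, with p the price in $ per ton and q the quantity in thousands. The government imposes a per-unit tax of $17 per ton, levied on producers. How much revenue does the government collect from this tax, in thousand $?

Before the tax: set 184 − 2p = 3p − 151 → p* = $67, q* = 50.
With the tax collected from producers, supply shifts: qs = 3(p − 17) − 151.
New equilibrium: buyers pay $77.2, producers receive $60.2, q = 29.6. (Wedge: pb − ps = 17.)
Revenue = t · Q = 17 · 29.6 = $503.2.

Tax revenue = $503.2 thousand.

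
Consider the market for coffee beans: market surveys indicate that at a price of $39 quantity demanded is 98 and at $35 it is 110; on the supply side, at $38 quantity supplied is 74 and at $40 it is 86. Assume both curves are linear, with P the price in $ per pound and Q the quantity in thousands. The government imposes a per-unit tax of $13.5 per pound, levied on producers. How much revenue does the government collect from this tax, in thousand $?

Tax revenue = $877.5 thousand.

Demand slope: (110 − 98)/(35 − 39) = -3, so Qd = 215 − 3P.
Supply slope: (86 − 74)/(40 − 38) = 6, so Qs = 6P − 154.
Before the tax: set 215 − 3P = 6P − 154 → P* = $41, Q* = 92.
With the tax collected from producers, supply shifts: Qs = 6(P − 13.5) − 154.
Solving gives Q = 65 with consumers paying $50 and producers receiving $36.5 (the $13.5 wedge).
Revenue = t · Q = 13.5 · 65 = $877.5.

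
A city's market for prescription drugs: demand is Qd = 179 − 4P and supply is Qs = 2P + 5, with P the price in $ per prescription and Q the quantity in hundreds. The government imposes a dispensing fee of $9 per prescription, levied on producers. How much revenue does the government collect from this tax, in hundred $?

Tax revenue = $459 hundred.

Before the tax: set 179 − 4P = 2P + 5 → P* = $29, Q* = 63.
With the tax collected from producers, supply shifts: Qs = 2(P − 9) + 5.
New equilibrium: buyers pay $32, producers receive $23, Q = 51. (Wedge: Pb − Ps = 9.)
Revenue = t · Q = 9 · 51 = $459.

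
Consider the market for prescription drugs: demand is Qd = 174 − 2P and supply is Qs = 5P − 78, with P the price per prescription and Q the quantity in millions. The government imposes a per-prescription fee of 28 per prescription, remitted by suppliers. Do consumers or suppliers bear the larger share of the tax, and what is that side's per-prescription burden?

Without the tax, 174 − 2P = 5P − 78 gives 7P = 252, so P* = 36 and Q* = 102.
With the tax collected from suppliers, supply shifts: Qs = 5(P − 28) − 78.
New equilibrium: consumers pay 56, suppliers receive 28, Q = 62. (Wedge: Pb − Ps = 28.)
Per-prescription burden: consumers 20, suppliers 8.
Consumers take the larger share because demand is less price-elastic here (demand slope 2 vs supply slope 5).
The less price-elastic side of the market bears the larger share of a per-unit tax.

Consumers bear the larger share: 20 per prescription.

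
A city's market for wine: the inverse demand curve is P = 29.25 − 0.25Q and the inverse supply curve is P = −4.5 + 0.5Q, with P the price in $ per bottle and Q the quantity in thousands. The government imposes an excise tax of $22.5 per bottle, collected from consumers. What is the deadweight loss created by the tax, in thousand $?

Inverting to Q(P) form: Qd = 117 − 4P; Qs = 2P + 9.
Without the tax, 117 − 4P = 2P + 9 gives 6P = 108, so P* = $18 and Q* = 45.
With the tax collected from consumers, demand (in seller-price terms) shifts: Qd = 117 − 4(P + 22.5).
Solving gives Q = 15 with consumers paying $25.5 and sellers receiving $3 (the $22.5 wedge).
Quantity falls by |ΔQ| = |45 − 15| = 30.
DWL = ½ · t · |ΔQ| = ½ · 22.5 · 30 = $337.5.

Deadweight loss = $337.5 thousand.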